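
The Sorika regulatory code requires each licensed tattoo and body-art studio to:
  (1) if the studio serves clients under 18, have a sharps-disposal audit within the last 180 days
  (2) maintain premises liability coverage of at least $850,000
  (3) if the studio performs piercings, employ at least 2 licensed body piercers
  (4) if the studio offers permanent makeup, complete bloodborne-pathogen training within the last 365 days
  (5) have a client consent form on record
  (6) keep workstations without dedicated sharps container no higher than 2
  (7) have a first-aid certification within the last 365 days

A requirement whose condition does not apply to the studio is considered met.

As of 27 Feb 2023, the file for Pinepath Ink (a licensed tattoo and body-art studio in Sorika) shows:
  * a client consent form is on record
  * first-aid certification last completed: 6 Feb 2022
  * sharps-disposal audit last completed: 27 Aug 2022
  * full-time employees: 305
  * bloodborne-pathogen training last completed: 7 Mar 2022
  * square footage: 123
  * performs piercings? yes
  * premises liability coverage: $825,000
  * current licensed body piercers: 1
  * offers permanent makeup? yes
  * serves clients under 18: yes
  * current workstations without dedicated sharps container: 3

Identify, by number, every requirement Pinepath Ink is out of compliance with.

1, 2, 3, 6, 7

1. condition 'serves clients under 18' holds; sharps-disposal audit 184 days ago vs limit 180 → not met
2. premises liability coverage $825,000 < $850,000 → not met
3. condition 'performs piercings' holds; licensed body piercers 1 < 2 → not met
4. condition 'offers permanent makeup' holds; bloodborne-pathogen training 357 days ago vs limit 365 → met
5. client consent form present → met
6. workstations without dedicated sharps container 3 > 2 → not met
7. first-aid certification 386 days ago vs limit 365 → not met
Not met: 1, 2, 3, 6, 7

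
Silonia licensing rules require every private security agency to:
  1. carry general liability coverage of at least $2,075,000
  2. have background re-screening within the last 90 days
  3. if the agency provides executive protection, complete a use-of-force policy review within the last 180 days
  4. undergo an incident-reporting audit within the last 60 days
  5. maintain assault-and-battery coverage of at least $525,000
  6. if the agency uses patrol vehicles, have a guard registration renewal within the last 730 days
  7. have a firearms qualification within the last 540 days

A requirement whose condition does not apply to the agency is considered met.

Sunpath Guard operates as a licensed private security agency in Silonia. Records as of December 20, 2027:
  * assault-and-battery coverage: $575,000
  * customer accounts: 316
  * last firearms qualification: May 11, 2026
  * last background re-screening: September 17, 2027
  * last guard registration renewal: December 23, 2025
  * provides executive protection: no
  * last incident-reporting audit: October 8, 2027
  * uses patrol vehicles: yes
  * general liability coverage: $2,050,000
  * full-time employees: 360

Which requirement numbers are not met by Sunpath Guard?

1, 2, 4, 7

1. general liability coverage $2,050,000 < $2,075,000 → not met
2. background re-screening 94 days ago vs limit 90 → not met
3. condition 'provides executive protection' does not hold → requirement n/a → met
4. incident-reporting audit 73 days ago vs limit 60 → not met
5. assault-and-battery coverage $575,000 ≥ $525,000 → met
6. condition 'uses patrol vehicles' holds; guard registration renewal 727 days ago vs limit 730 → met
7. firearms qualification 588 days ago vs limit 540 → not met
Not met: 1, 2, 4, 7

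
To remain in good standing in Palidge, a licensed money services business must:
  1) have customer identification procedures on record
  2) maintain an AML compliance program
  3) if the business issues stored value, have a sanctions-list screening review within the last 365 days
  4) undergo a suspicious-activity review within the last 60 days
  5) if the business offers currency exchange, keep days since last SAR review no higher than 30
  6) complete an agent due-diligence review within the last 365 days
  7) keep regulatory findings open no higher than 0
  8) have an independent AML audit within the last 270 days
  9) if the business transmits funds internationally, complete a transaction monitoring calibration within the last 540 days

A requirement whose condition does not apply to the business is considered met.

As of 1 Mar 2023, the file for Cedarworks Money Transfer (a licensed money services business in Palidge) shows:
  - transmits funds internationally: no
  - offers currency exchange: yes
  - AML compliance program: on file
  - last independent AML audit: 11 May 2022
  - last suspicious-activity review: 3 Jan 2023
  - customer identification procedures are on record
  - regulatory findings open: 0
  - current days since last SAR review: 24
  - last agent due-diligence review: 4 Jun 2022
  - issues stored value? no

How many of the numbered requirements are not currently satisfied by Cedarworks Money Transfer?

1. customer identification procedures present → met
2. AML compliance program present → met
3. condition 'issues stored value' does not hold → requirement n/a → met
4. suspicious-activity review 57 days ago vs limit 60 → met
5. condition 'offers currency exchange' holds; days since last SAR review 24 ≤ 30 → met
6. agent due-diligence review 270 days ago vs limit 365 → met
7. regulatory findings open 0 ≤ 0 → met
8. independent AML audit 294 days ago vs limit 270 → not met
9. condition 'transmits funds internationally' does not hold → requirement n/a → met
Not met: 1 of 9

1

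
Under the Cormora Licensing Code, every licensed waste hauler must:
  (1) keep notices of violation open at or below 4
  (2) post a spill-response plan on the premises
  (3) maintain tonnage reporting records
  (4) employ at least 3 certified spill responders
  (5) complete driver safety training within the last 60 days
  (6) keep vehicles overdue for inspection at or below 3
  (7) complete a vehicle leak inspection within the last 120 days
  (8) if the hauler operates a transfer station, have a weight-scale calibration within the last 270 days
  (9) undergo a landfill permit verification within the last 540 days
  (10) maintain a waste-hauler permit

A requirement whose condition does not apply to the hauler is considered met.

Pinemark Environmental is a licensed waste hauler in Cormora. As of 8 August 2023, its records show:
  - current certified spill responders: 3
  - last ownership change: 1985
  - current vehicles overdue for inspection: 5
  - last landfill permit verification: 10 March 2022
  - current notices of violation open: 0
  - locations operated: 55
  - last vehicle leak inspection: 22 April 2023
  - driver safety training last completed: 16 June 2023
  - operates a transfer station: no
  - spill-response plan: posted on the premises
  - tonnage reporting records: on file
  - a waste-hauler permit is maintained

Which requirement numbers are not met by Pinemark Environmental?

6

1. notices of violation open 0 ≤ 4 → met
2. spill-response plan present → met
3. tonnage reporting records present → met
4. certified spill responders 3 ≥ 3 → met
5. driver safety training 53 days ago vs limit 60 → met
6. vehicles overdue for inspection 5 > 3 → not met
7. vehicle leak inspection 108 days ago vs limit 120 → met
8. condition 'operates a transfer station' does not hold → requirement n/a → met
9. landfill permit verification 516 days ago vs limit 540 → met
10. waste-hauler permit present → met
Not met: 6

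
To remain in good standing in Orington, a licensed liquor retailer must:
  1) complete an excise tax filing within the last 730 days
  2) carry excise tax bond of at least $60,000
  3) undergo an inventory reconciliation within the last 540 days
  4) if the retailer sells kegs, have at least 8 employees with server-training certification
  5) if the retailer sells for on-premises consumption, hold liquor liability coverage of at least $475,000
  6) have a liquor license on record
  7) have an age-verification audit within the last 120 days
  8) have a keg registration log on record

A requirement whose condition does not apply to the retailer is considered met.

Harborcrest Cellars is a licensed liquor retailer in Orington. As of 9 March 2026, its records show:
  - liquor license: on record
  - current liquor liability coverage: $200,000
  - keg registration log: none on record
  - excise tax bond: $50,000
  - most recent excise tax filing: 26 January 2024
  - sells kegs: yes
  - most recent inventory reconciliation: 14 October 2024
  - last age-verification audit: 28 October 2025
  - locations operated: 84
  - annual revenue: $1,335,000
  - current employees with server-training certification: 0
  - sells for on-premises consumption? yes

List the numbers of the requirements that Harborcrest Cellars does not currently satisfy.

1, 2, 4, 5, 7, 8

1. excise tax filing 773 days ago vs limit 730 → not met
2. excise tax bond $50,000 < $60,000 → not met
3. inventory reconciliation 511 days ago vs limit 540 → met
4. condition 'sells kegs' holds; employees with server-training certification 0 < 8 → not met
5. condition 'sells for on-premises consumption' holds; liquor liability coverage $200,000 < $475,000 → not met
6. liquor license present → met
7. age-verification audit 132 days ago vs limit 120 → not met
8. keg registration log absent → not met
Not met: 1, 2, 4, 5, 7, 8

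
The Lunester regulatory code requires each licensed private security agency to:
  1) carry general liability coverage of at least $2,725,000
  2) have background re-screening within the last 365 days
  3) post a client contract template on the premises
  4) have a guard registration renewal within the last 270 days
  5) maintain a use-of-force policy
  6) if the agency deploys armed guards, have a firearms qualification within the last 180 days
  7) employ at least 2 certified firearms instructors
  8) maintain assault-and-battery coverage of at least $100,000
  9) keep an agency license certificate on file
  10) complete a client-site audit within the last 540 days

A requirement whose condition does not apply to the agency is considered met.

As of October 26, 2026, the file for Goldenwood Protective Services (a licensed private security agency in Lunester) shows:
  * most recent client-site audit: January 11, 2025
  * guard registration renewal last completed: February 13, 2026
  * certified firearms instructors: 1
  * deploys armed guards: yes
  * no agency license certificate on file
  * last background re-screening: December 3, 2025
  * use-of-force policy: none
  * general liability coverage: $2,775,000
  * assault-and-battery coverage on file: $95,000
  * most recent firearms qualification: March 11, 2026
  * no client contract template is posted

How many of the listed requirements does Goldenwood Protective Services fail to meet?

7

1. general liability coverage $2,775,000 ≥ $2,725,000 → met
2. background re-screening 327 days ago vs limit 365 → met
3. client contract template absent → not met
4. guard registration renewal 255 days ago vs limit 270 → met
5. use-of-force policy absent → not met
6. condition 'deploys armed guards' holds; firearms qualification 229 days ago vs limit 180 → not met
7. certified firearms instructors 1 < 2 → not met
8. assault-and-battery coverage $95,000 < $100,000 → not met
9. agency license certificate absent → not met
10. client-site audit 653 days ago vs limit 540 → not met
Not met: 7 of 10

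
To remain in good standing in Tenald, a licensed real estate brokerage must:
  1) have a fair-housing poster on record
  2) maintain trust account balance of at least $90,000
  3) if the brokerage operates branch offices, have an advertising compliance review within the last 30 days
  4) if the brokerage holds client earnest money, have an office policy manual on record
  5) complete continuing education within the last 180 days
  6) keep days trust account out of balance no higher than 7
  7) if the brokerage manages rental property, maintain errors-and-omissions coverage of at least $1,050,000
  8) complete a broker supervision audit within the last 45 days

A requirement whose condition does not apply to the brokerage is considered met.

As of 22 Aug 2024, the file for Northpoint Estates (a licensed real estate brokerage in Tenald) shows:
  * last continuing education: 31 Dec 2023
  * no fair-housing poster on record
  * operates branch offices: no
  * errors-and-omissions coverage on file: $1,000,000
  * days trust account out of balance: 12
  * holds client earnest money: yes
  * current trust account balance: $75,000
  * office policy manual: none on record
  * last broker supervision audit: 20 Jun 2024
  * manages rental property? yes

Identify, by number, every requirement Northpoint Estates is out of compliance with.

1, 2, 4, 5, 6, 7, 8

1. fair-housing poster absent → not met
2. trust account balance $75,000 < $90,000 → not met
3. condition 'operates branch offices' does not hold → requirement n/a → met
4. condition 'holds client earnest money' holds; office policy manual absent → not met
5. continuing education 235 days ago vs limit 180 → not met
6. days trust account out of balance 12 > 7 → not met
7. condition 'manages rental property' holds; errors-and-omissions coverage $1,000,000 < $1,050,000 → not met
8. broker supervision audit 63 days ago vs limit 45 → not met
Not met: 1, 2, 4, 5, 6, 7, 8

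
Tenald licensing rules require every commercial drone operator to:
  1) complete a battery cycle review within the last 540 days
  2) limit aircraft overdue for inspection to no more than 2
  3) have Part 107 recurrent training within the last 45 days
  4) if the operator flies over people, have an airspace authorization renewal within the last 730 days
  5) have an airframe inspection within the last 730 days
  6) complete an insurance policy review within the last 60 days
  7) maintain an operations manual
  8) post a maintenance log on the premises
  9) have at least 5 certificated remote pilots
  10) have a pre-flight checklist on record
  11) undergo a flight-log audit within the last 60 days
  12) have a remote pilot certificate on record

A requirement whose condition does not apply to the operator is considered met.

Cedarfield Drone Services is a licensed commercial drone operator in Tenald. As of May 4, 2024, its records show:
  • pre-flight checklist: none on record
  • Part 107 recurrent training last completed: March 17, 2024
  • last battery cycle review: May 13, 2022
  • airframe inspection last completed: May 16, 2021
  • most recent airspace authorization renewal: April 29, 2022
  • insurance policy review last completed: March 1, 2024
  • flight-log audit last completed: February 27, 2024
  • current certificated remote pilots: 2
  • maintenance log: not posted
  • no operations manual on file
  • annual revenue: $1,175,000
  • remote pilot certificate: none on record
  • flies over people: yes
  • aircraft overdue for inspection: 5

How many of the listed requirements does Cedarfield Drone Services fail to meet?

12

1. battery cycle review 722 days ago vs limit 540 → not met
2. aircraft overdue for inspection 5 > 2 → not met
3. Part 107 recurrent training 48 days ago vs limit 45 → not met
4. condition 'flies over people' holds; airspace authorization renewal 736 days ago vs limit 730 → not met
5. airframe inspection 1084 days ago vs limit 730 → not met
6. insurance policy review 64 days ago vs limit 60 → not met
7. operations manual absent → not met
8. maintenance log absent → not met
9. certificated remote pilots 2 < 5 → not met
10. pre-flight checklist absent → not met
11. flight-log audit 67 days ago vs limit 60 → not met
12. remote pilot certificate absent → not met
Not met: 12 of 12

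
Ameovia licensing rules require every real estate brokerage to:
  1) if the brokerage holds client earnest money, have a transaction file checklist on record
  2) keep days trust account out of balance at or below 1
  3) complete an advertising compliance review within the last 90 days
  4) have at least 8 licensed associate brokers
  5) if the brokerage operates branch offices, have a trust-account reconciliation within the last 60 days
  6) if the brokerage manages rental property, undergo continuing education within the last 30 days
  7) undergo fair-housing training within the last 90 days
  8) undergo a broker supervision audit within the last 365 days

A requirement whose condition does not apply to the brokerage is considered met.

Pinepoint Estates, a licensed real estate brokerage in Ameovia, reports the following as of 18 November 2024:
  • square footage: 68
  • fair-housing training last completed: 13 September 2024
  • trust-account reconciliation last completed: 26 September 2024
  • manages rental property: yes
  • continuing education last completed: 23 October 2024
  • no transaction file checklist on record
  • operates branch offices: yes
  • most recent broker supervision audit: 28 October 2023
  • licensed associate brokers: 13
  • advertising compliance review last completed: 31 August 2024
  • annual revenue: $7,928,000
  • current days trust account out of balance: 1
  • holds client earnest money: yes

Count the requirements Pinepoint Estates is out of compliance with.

1. condition 'holds client earnest money' holds; transaction file checklist absent → not met
2. days trust account out of balance 1 ≤ 1 → met
3. advertising compliance review 79 days ago vs limit 90 → met
4. licensed associate brokers 13 ≥ 8 → met
5. condition 'operates branch offices' holds; trust-account reconciliation 53 days ago vs limit 60 → met
6. condition 'manages rental property' holds; continuing education 26 days ago vs limit 30 → met
7. fair-housing training 66 days ago vs limit 90 → met
8. broker supervision audit 387 days ago vs limit 365 → not met
Not met: 2 of 8

2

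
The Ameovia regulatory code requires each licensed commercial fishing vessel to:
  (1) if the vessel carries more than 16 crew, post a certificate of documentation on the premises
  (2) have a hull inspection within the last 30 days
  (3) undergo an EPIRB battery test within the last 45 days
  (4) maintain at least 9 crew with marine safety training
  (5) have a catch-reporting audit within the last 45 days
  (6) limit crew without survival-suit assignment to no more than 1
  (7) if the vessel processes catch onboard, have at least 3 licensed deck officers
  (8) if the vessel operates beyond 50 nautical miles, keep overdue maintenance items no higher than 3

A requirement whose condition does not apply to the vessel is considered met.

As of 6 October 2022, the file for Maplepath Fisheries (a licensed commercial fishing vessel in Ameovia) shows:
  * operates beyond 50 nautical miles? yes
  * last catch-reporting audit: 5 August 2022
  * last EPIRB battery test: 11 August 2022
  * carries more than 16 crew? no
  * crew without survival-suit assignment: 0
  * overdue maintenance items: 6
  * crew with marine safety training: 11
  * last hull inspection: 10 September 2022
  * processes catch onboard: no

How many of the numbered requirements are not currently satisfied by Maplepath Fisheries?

3

1. condition 'carries more than 16 crew' does not hold → requirement n/a → met
2. hull inspection 26 days ago vs limit 30 → met
3. EPIRB battery test 56 days ago vs limit 45 → not met
4. crew with marine safety training 11 ≥ 9 → met
5. catch-reporting audit 62 days ago vs limit 45 → not met
6. crew without survival-suit assignment 0 ≤ 1 → met
7. condition 'processes catch onboard' does not hold → requirement n/a → met
8. condition 'operates beyond 50 nautical miles' holds; overdue maintenance items 6 > 3 → not met
Not met: 3 of 8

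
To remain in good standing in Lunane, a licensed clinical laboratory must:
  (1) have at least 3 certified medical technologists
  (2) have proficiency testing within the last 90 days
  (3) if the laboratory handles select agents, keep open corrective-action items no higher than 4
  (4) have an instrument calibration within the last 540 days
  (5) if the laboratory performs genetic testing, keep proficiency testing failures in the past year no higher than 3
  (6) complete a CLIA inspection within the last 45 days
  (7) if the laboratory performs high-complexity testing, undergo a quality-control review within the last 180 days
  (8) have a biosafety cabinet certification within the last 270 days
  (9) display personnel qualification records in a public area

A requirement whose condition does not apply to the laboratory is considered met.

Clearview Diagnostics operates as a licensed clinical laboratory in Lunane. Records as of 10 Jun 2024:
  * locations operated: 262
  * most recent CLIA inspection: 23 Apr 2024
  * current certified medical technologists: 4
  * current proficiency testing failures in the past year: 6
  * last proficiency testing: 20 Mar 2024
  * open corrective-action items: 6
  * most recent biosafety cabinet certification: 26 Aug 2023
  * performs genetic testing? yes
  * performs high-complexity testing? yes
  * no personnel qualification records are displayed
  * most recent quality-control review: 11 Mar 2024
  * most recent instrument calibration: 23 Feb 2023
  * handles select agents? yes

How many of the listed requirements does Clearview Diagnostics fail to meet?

5

1. certified medical technologists 4 ≥ 3 → met
2. proficiency testing 82 days ago vs limit 90 → met
3. condition 'handles select agents' holds; open corrective-action items 6 > 4 → not met
4. instrument calibration 473 days ago vs limit 540 → met
5. condition 'performs genetic testing' holds; proficiency testing failures in the past year 6 > 3 → not met
6. CLIA inspection 48 days ago vs limit 45 → not met
7. condition 'performs high-complexity testing' holds; quality-control review 91 days ago vs limit 180 → met
8. biosafety cabinet certification 289 days ago vs limit 270 → not met
9. personnel qualification records absent → not met
Not met: 5 of 9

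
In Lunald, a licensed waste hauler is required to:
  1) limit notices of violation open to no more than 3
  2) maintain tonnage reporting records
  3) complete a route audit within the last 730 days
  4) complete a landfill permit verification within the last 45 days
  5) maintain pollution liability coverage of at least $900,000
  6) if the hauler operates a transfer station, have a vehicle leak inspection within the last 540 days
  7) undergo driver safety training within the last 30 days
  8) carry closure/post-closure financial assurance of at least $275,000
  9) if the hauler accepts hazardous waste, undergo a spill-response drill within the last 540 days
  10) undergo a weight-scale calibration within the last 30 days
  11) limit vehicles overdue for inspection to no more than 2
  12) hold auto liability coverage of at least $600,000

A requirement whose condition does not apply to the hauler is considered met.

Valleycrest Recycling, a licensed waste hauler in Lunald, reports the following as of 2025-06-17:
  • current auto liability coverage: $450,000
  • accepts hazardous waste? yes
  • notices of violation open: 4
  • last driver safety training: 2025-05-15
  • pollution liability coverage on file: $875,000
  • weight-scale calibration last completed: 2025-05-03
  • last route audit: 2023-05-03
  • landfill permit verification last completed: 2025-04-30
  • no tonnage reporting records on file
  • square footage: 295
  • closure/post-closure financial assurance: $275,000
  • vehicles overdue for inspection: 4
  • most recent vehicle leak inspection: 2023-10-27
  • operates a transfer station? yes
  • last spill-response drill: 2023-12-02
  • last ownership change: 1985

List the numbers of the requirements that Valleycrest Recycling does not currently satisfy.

1, 2, 3, 4, 5, 6, 7, 9, 10, 11, 12

1. notices of violation open 4 > 3 → not met
2. tonnage reporting records absent → not met
3. route audit 776 days ago vs limit 730 → not met
4. landfill permit verification 48 days ago vs limit 45 → not met
5. pollution liability coverage $875,000 < $900,000 → not met
6. condition 'operates a transfer station' holds; vehicle leak inspection 599 days ago vs limit 540 → not met
7. driver safety training 33 days ago vs limit 30 → not met
8. closure/post-closure financial assurance $275,000 ≥ $275,000 → met
9. condition 'accepts hazardous waste' holds; spill-response drill 563 days ago vs limit 540 → not met
10. weight-scale calibration 45 days ago vs limit 30 → not met
11. vehicles overdue for inspection 4 > 2 → not met
12. auto liability coverage $450,000 < $600,000 → not met
Not met: 1, 2, 3, 4, 5, 6, 7, 9, 10, 11, 12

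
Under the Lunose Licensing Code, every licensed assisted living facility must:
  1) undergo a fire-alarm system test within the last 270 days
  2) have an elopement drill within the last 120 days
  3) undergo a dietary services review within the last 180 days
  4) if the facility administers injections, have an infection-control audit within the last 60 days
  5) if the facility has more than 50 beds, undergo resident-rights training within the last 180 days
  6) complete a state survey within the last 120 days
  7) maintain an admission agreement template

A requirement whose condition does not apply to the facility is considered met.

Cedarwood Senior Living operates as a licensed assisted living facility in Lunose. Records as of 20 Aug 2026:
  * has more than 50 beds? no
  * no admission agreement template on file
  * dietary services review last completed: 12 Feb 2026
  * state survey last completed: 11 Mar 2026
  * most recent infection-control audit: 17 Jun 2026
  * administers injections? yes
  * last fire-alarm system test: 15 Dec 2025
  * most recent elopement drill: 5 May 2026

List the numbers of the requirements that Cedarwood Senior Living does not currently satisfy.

3, 4, 6, 7

1. fire-alarm system test 248 days ago vs limit 270 → met
2. elopement drill 107 days ago vs limit 120 → met
3. dietary services review 189 days ago vs limit 180 → not met
4. condition 'administers injections' holds; infection-control audit 64 days ago vs limit 60 → not met
5. condition 'has more than 50 beds' does not hold → requirement n/a → met
6. state survey 162 days ago vs limit 120 → not met
7. admission agreement template absent → not met
Not met: 3, 4, 6, 7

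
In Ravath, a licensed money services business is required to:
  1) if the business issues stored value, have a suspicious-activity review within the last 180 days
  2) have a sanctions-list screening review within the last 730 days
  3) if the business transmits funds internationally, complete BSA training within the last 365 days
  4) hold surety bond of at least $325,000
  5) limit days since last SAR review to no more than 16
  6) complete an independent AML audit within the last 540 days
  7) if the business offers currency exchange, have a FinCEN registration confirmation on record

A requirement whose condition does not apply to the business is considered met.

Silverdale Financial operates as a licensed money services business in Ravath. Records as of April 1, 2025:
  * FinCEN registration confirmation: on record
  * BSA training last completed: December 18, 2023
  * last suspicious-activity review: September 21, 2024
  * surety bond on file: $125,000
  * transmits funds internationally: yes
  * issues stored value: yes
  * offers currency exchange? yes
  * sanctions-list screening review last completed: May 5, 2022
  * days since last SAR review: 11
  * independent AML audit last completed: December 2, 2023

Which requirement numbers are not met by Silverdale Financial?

1. condition 'issues stored value' holds; suspicious-activity review 192 days ago vs limit 180 → not met
2. sanctions-list screening review 1062 days ago vs limit 730 → not met
3. condition 'transmits funds internationally' holds; BSA training 470 days ago vs limit 365 → not met
4. surety bond $125,000 < $325,000 → not met
5. days since last SAR review 11 ≤ 16 → met
6. independent AML audit 486 days ago vs limit 540 → met
7. condition 'offers currency exchange' holds; FinCEN registration confirmation present → met
Not met: 1, 2, 3, 4

1, 2, 3, 4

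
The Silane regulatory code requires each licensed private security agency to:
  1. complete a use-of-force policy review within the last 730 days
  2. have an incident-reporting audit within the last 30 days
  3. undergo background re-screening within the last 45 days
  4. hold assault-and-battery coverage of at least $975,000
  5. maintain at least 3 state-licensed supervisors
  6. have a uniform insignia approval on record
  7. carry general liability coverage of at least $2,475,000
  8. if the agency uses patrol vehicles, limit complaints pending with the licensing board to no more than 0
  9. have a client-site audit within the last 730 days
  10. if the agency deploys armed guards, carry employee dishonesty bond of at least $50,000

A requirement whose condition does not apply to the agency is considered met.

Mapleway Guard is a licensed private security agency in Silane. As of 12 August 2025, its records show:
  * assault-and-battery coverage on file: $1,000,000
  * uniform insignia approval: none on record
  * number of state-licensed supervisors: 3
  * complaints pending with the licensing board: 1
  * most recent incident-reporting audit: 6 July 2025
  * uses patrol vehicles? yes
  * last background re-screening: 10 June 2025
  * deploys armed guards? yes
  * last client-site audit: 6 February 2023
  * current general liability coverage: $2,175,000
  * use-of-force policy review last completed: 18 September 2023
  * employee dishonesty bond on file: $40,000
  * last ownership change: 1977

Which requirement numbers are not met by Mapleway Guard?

2, 3, 6, 7, 8, 9, 10

1. use-of-force policy review 694 days ago vs limit 730 → met
2. incident-reporting audit 37 days ago vs limit 30 → not met
3. background re-screening 63 days ago vs limit 45 → not met
4. assault-and-battery coverage $1,000,000 ≥ $975,000 → met
5. state-licensed supervisors 3 ≥ 3 → met
6. uniform insignia approval absent → not met
7. general liability coverage $2,175,000 < $2,475,000 → not met
8. condition 'uses patrol vehicles' holds; complaints pending with the licensing board 1 > 0 → not met
9. client-site audit 918 days ago vs limit 730 → not met
10. condition 'deploys armed guards' holds; employee dishonesty bond $40,000 < $50,000 → not met
Not met: 2, 3, 6, 7, 8, 9, 10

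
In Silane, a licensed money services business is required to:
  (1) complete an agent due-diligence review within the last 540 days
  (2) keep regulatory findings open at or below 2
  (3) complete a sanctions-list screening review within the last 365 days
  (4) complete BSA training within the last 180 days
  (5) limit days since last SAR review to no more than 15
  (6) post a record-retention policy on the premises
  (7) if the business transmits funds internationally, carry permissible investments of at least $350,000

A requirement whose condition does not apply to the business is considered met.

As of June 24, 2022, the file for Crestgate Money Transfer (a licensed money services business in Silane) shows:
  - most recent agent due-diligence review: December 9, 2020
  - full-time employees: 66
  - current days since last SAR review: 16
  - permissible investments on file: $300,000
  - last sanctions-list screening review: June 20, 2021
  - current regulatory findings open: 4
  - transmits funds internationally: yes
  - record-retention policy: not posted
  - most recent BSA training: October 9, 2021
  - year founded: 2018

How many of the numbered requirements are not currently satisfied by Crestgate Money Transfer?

1. agent due-diligence review 562 days ago vs limit 540 → not met
2. regulatory findings open 4 > 2 → not met
3. sanctions-list screening review 369 days ago vs limit 365 → not met
4. BSA training 258 days ago vs limit 180 → not met
5. days since last SAR review 16 > 15 → not met
6. record-retention policy absent → not met
7. condition 'transmits funds internationally' holds; permissible investments $300,000 < $350,000 → not met
Not met: 7 of 7

7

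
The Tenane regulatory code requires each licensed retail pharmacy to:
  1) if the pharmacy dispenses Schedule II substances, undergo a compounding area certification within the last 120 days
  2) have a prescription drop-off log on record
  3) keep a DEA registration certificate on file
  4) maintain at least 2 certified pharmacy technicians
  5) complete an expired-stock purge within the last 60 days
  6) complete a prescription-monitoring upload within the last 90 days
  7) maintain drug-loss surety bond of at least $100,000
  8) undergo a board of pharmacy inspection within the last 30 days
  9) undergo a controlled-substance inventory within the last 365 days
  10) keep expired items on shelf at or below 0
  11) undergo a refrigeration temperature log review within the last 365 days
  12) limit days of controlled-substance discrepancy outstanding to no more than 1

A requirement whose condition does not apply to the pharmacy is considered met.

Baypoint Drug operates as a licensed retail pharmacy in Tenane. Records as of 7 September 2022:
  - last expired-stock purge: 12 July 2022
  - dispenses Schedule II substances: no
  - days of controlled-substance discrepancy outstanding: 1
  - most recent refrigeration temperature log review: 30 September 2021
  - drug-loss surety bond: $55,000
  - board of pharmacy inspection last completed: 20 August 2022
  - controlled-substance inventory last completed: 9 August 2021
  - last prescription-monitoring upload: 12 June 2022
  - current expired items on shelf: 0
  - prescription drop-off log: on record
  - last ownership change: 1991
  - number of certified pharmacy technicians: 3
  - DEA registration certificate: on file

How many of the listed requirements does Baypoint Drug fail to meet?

2

1. condition 'dispenses Schedule II substances' does not hold → requirement n/a → met
2. prescription drop-off log present → met
3. DEA registration certificate present → met
4. certified pharmacy technicians 3 ≥ 2 → met
5. expired-stock purge 57 days ago vs limit 60 → met
6. prescription-monitoring upload 87 days ago vs limit 90 → met
7. drug-loss surety bond $55,000 < $100,000 → not met
8. board of pharmacy inspection 18 days ago vs limit 30 → met
9. controlled-substance inventory 394 days ago vs limit 365 → not met
10. expired items on shelf 0 ≤ 0 → met
11. refrigeration temperature log review 342 days ago vs limit 365 → met
12. days of controlled-substance discrepancy outstanding 1 ≤ 1 → met
Not met: 2 of 12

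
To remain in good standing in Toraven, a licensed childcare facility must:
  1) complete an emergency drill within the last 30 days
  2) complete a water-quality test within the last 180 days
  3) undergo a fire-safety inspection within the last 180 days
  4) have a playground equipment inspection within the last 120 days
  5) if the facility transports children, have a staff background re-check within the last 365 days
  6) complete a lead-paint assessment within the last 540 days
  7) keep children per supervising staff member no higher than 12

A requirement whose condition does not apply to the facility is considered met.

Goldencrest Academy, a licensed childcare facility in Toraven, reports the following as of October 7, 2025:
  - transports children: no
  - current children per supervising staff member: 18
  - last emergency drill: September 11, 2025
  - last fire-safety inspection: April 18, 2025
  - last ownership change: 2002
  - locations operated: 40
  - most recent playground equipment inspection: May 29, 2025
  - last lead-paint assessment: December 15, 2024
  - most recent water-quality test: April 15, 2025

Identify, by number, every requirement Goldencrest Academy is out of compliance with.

1. emergency drill 26 days ago vs limit 30 → met
2. water-quality test 175 days ago vs limit 180 → met
3. fire-safety inspection 172 days ago vs limit 180 → met
4. playground equipment inspection 131 days ago vs limit 120 → not met
5. condition 'transports children' does not hold → requirement n/a → met
6. lead-paint assessment 296 days ago vs limit 540 → met
7. children per supervising staff member 18 > 12 → not met
Not met: 4, 7

4, 7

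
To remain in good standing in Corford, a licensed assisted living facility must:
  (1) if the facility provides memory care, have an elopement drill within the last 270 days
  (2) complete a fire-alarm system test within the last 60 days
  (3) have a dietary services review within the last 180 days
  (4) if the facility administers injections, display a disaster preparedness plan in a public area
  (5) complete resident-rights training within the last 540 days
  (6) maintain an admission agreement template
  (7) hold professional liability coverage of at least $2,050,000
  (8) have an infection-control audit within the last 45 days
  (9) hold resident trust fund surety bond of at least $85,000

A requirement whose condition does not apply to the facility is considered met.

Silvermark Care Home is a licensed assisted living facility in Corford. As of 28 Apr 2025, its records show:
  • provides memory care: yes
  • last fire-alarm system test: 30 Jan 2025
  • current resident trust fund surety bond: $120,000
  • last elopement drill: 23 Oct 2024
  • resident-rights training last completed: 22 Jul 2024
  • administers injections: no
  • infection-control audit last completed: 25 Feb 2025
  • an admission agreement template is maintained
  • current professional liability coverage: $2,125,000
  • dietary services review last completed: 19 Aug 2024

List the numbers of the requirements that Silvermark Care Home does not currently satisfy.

2, 3, 8

1. condition 'provides memory care' holds; elopement drill 187 days ago vs limit 270 → met
2. fire-alarm system test 88 days ago vs limit 60 → not met
3. dietary services review 252 days ago vs limit 180 → not met
4. condition 'administers injections' does not hold → requirement n/a → met
5. resident-rights training 280 days ago vs limit 540 → met
6. admission agreement template present → met
7. professional liability coverage $2,125,000 ≥ $2,050,000 → met
8. infection-control audit 62 days ago vs limit 45 → not met
9. resident trust fund surety bond $120,000 ≥ $85,000 → met
Not met: 2, 3, 8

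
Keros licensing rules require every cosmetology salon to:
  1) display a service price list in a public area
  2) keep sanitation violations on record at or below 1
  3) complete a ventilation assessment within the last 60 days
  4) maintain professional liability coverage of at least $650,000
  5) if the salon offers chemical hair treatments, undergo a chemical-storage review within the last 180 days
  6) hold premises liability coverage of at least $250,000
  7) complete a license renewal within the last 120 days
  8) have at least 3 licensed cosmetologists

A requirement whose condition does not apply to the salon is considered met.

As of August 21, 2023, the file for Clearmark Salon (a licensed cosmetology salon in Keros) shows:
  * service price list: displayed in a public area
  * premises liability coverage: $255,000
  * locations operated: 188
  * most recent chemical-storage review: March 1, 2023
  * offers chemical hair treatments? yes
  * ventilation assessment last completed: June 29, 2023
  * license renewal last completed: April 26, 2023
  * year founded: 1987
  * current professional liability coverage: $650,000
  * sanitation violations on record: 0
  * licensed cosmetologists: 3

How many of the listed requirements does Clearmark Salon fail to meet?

0

1. service price list present → met
2. sanitation violations on record 0 ≤ 1 → met
3. ventilation assessment 53 days ago vs limit 60 → met
4. professional liability coverage $650,000 ≥ $650,000 → met
5. condition 'offers chemical hair treatments' holds; chemical-storage review 173 days ago vs limit 180 → met
6. premises liability coverage $255,000 ≥ $250,000 → met
7. license renewal 117 days ago vs limit 120 → met
8. licensed cosmetologists 3 ≥ 3 → met
Not met: 0 of 8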